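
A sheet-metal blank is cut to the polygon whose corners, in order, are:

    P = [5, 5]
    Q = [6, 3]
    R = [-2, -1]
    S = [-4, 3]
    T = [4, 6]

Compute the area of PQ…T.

35.5

Σ = (-15) + (0) + (-10) + (-36) + (-10) = -71
Area = |Σ|/2 = 35.5.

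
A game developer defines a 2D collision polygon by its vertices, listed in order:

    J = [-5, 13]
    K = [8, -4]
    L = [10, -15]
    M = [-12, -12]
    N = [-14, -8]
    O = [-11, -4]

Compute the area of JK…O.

Cross-terms: -84, -80, -300, -72, -32, -163  ⇒  Σ = -731
Area = |Σ|/2 = 365.5.

365.5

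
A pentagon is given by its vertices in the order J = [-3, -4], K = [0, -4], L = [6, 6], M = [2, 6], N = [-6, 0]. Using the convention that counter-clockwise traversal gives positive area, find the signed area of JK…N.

60

Apply the surveyor's formula: 2A = Σ (x_i·y_{i+1} − x_{i+1}·y_i), indices taken mod 5.
Σ = (12) + (24) + (24) + (36) + (24) = 120
Signed area = Σ/2 = 60 (positive ⇒ counter-clockwise traversal).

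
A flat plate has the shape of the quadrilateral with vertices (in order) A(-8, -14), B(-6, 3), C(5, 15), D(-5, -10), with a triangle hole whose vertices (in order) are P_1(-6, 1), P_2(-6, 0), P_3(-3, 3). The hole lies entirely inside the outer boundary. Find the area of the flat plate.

Outer boundary:
Apply the shoelace (surveyor's) formula: 2A = Σ (x_i·y_{i+1} − x_{i+1}·y_i), indices taken mod 4.
Σ = (-108) + (-105) + (25) + (-10) = -198
Area = |Σ|/2 = 99.
Hole:
Apply the shoelace (surveyor's) formula: 2A = Σ (x_i·y_{i+1} − x_{i+1}·y_i), indices taken mod 3.
Σ = (6) + (-18) + (15) = 3
Area = |Σ|/2 = 1.5.
Net area = 99 − 1.5 = 97.5.

97.5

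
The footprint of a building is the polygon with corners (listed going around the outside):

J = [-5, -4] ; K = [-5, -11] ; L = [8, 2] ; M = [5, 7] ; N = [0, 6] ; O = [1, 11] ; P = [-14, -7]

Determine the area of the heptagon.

J→K: (-5)(-11) − (-5)(-4) = 35
K→L: (-5)(2) − (8)(-11) = 78
L→M: (8)(7) − (5)(2) = 46
M→N: (5)(6) − (0)(7) = 30
N→O: (0)(11) − (1)(6) = -6
O→P: (1)(-7) − (-14)(11) = 147
P→J: (-14)(-4) − (-5)(-7) = 21
Σ = 351
Area = |Σ|/2 = 175.5.

175.5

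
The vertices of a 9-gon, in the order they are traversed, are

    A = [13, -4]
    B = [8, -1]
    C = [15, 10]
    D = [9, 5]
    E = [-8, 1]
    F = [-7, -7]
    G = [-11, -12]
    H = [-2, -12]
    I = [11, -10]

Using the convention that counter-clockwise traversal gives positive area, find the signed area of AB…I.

Σ = (19) + (95) + (-15) + (49) + (63) + (7) + (108) + (152) + (86) = 564
Signed area = Σ/2 = 282 (positive ⇒ counter-clockwise traversal).

282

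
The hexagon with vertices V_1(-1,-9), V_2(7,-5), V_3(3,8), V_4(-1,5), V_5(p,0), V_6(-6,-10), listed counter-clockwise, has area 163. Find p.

-8

The doubled signed area Σ (x_i y_{i+1} − x_{i+1} y_i) is linear in p.
With p=0 it equals 206; the coefficient of p is -15 (from the two edges through V_5).
So -15·p + 206 = 2·163 = 326 ⇒ p = -8.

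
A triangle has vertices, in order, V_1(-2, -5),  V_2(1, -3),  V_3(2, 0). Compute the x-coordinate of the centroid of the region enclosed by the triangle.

Apply the surveyor's formula. First the cross-terms c_i = x_i·y_{i+1} − x_{i+1}·y_i:
  11, 6, -10  ⇒  2A = 7, A = 3.5.
Then Σ (x_i + x_{i+1})·c_i = 7, so x̄ = 7 / (6·3.5) = 1/3.

1/3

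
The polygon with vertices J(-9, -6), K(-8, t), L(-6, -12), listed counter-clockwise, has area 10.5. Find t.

-15

The doubled signed area Σ (x_i y_{i+1} − x_{i+1} y_i) is linear in t.
With t=0 it equals -24; the coefficient of t is -3 (from the two edges through K).
So -3·t + -24 = 2·10.5 = 21 ⇒ t = -15.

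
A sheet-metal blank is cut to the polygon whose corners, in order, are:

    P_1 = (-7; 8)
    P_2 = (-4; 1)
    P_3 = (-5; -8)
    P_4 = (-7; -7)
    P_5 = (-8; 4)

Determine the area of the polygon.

39.5

Apply the shoelace (surveyor's) formula: 2A = Σ (x_i·y_{i+1} − x_{i+1}·y_i), indices taken mod 5.
Σ = (25) + (37) + (-21) + (-84) + (-36) = -79
Area = |Σ|/2 = 39.5.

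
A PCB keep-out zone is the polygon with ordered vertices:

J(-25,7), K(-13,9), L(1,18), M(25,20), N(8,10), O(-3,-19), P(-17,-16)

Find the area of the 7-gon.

Σ = (-134) + (-243) + (-430) + (90) + (-122) + (-275) + (-519) = -1633
Area = |Σ|/2 = 816.5.

816.5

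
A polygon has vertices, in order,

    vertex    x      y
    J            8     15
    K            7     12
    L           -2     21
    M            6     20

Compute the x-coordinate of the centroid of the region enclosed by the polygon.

154/37

Apply the surveyor's formula. First the cross-terms c_i = x_i·y_{i+1} − x_{i+1}·y_i:
  -9, 171, -166, -70  ⇒  2A = -74, A = -37.
Then Σ (x_i + x_{i+1})·c_i = -924, so x̄ = -924 / (6·(-37)) = 154/37.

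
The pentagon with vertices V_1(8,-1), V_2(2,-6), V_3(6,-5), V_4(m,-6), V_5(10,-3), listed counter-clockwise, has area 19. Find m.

Write out the shoelace sum; only the two edges meeting at V_4 involve m:
2·Area = [(6·(-6) − m·(-5)) + (m·(-3) − 10·(-6))] + -6
       = 2·m + 18 = 38
⇒ m = 10.

10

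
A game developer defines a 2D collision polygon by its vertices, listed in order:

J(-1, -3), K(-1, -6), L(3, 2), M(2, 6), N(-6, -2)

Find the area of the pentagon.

40.5

J→K: (-1)(-6) − (-1)(-3) = 3
K→L: (-1)(2) − (3)(-6) = 16
L→M: (3)(6) − (2)(2) = 14
M→N: (2)(-2) − (-6)(6) = 32
N→J: (-6)(-3) − (-1)(-2) = 16
Σ = 81
Area = |Σ|/2 = 40.5.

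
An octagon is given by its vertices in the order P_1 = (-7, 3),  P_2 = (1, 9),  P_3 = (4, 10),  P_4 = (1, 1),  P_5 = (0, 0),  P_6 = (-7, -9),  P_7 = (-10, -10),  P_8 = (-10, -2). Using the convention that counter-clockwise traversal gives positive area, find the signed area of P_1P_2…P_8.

-121

Apply the shoelace (surveyor's) formula: 2A = Σ (x_i·y_{i+1} − x_{i+1}·y_i), indices taken mod 8.
P_1→P_2: (-7)(9) − (1)(3) = -66
P_2→P_3: (1)(10) − (4)(9) = -26
P_3→P_4: (4)(1) − (1)(10) = -6
P_4→P_5: (1)(0) − (0)(1) = 0
P_5→P_6: (0)(-9) − (-7)(0) = 0
P_6→P_7: (-7)(-10) − (-10)(-9) = -20
P_7→P_8: (-10)(-2) − (-10)(-10) = -80
P_8→P_1: (-10)(3) − (-7)(-2) = -44
Σ = -242
Signed area = Σ/2 = -121 (negative ⇒ clockwise traversal).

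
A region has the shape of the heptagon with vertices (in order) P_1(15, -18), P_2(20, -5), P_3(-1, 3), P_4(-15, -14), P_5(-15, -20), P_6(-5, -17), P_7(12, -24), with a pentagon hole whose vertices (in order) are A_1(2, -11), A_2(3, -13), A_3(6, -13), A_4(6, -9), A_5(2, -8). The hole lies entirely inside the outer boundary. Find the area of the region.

Outer boundary:
Apply the shoelace formula: 2A = Σ (x_i·y_{i+1} − x_{i+1}·y_i), indices taken mod 7.
Σ = (285) + (55) + (59) + (90) + (155) + (324) + (144) = 1112
Area = |Σ|/2 = 556.
Hole:
A_1→A_2: (2)(-13) − (3)(-11) = 7
A_2→A_3: (3)(-13) − (6)(-13) = 39
A_3→A_4: (6)(-9) − (6)(-13) = 24
A_4→A_5: (6)(-8) − (2)(-9) = -30
A_5→A_1: (2)(-11) − (2)(-8) = -6
Σ = 34
Area = |Σ|/2 = 17.
Net area = 556 − 17 = 539.

539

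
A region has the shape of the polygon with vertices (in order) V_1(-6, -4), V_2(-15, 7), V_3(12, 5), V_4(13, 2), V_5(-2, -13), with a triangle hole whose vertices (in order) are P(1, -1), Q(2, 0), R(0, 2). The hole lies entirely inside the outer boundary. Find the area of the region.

Outer boundary:
Apply Gauss's area formula: 2A = Σ (x_i·y_{i+1} − x_{i+1}·y_i), indices taken mod 5.
Σ = (-102) + (-159) + (-41) + (-165) + (-70) = -537
Area = |Σ|/2 = 268.5.
Hole:
Apply Gauss's area formula: 2A = Σ (x_i·y_{i+1} − x_{i+1}·y_i), indices taken mod 3.
Σ = (2) + (4) + (-2) = 4
Area = |Σ|/2 = 2.
Net area = 268.5 − 2 = 266.5.

266.5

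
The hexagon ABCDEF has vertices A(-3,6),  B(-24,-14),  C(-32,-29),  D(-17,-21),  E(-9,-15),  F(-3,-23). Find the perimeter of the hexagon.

|AB| = √((-21)² + (-20)²) = √841 = 29
|BC| = √((-8)² + (-15)²) = √289 = 17
|CD| = √((15)² + (8)²) = √289 = 17
|DE| = √((8)² + (6)²) = √100 = 10
|EF| = √((6)² + (-8)²) = √100 = 10
|FA| = √((0)² + (29)²) = √841 = 29
Perimeter = 29 + 17 + 17 + 10 + 10 + 29 = 112.

112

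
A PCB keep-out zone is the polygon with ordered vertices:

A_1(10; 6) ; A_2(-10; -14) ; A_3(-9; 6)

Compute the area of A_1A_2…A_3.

190

A_1→A_2: (10)(-14) − (-10)(6) = -80
A_2→A_3: (-10)(6) − (-9)(-14) = -186
A_3→A_1: (-9)(6) − (10)(6) = -114
Σ = -380
Area = |Σ|/2 = 190.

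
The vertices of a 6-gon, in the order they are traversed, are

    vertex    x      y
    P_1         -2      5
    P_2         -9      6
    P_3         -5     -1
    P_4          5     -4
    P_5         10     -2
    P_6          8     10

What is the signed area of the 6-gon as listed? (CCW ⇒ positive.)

Cross-terms: 33, 39, 25, 30, 116, 60  ⇒  Σ = 303
Signed area = Σ/2 = 151.5 (positive ⇒ counter-clockwise traversal).

151.5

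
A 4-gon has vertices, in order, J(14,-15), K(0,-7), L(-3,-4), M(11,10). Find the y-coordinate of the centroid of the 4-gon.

-666/205

Apply the shoelace (surveyor's) formula. First the cross-terms c_i = x_i·y_{i+1} − x_{i+1}·y_i:
  -98, -21, 14, -305  ⇒  2A = -410, A = -205.
Then Σ (y_i + y_{i+1})·c_i = 3996, so ȳ = 3996 / (6·(-205)) = -666/205.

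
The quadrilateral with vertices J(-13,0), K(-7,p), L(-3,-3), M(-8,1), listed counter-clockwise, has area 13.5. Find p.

The doubled signed area Σ (x_i y_{i+1} − x_{i+1} y_i) is linear in p.
With p=0 it equals 7; the coefficient of p is -10 (from the two edges through K).
So -10·p + 7 = 2·13.5 = 27 ⇒ p = -2.

-2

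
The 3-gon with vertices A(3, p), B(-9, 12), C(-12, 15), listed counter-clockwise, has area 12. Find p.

-8

Write out the shoelace sum; only the two edges meeting at A involve p:
2·Area = [((-12)·p − 3·15) + (3·12 − (-9)·p)] + 9
       = -3·p + 0 = 24
⇒ p = -8.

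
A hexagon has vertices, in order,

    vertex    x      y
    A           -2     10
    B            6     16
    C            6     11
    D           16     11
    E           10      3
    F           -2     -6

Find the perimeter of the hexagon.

|AB| = √((8)² + (6)²) = √100 = 10
|BC| = √((0)² + (-5)²) = √25 = 5
|CD| = √((10)² + (0)²) = √100 = 10
|DE| = √((-6)² + (-8)²) = √100 = 10
|EF| = √((-12)² + (-9)²) = √225 = 15
|FA| = √((0)² + (16)²) = √256 = 16
Perimeter = 10 + 5 + 10 + 10 + 15 + 16 = 66.

66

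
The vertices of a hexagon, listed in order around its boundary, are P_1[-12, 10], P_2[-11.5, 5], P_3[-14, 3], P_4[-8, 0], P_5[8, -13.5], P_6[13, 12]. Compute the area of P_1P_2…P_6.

Cross-terms: 55, 35.5, 24, 108, 271.5, 274  ⇒  Σ = 768
Area = |Σ|/2 = 384.

384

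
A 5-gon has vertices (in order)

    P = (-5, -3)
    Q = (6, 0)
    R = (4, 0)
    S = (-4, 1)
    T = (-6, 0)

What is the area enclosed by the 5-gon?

Apply the surveyor's formula: 2A = Σ (x_i·y_{i+1} − x_{i+1}·y_i), indices taken mod 5.
P→Q: (-5)(0) − (6)(-3) = 18
Q→R: (6)(0) − (4)(0) = 0
R→S: (4)(1) − (-4)(0) = 4
S→T: (-4)(0) − (-6)(1) = 6
T→P: (-6)(-3) − (-5)(0) = 18
Σ = 46
Area = |Σ|/2 = 23.

23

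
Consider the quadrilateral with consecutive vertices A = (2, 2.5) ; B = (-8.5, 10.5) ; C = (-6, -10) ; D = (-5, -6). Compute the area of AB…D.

Apply Gauss's area formula: 2A = Σ (x_i·y_{i+1} − x_{i+1}·y_i), indices taken mod 4.
A→B: (2)(10.5) − (-8.5)(2.5) = 42.25
B→C: (-8.5)(-10) − (-6)(10.5) = 148
C→D: (-6)(-6) − (-5)(-10) = -14
D→A: (-5)(2.5) − (2)(-6) = -0.5
Σ = 175.75
Area = |Σ|/2 = 87.875.

87.875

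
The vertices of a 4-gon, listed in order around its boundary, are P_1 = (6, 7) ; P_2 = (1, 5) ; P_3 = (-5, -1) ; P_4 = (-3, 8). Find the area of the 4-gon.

P_1→P_2: (6)(5) − (1)(7) = 23
P_2→P_3: (1)(-1) − (-5)(5) = 24
P_3→P_4: (-5)(8) − (-3)(-1) = -43
P_4→P_1: (-3)(7) − (6)(8) = -69
Σ = -65
Area = |Σ|/2 = 32.5.

32.5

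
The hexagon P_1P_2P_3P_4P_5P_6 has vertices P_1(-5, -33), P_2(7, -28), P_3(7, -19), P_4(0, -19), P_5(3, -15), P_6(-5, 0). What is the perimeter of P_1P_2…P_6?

|P_1P_2| = √((12)² + (5)²) = √169 = 13
|P_2P_3| = √((0)² + (9)²) = √81 = 9
|P_3P_4| = √((-7)² + (0)²) = √49 = 7
|P_4P_5| = √((3)² + (4)²) = √25 = 5
|P_5P_6| = √((-8)² + (15)²) = √289 = 17
|P_6P_1| = √((0)² + (-33)²) = √1089 = 33
Perimeter = 13 + 9 + 7 + 5 + 17 + 33 = 84.

84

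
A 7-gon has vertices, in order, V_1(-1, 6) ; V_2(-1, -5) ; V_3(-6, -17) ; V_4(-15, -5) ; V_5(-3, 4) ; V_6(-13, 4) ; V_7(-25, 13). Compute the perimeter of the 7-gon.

|V_1V_2| = √((0)² + (-11)²) = √121 = 11
|V_2V_3| = √((-5)² + (-12)²) = √169 = 13
|V_3V_4| = √((-9)² + (12)²) = √225 = 15
|V_4V_5| = √((12)² + (9)²) = √225 = 15
|V_5V_6| = √((-10)² + (0)²) = √100 = 10
|V_6V_7| = √((-12)² + (9)²) = √225 = 15
|V_7V_1| = √((24)² + (-7)²) = √625 = 25
Perimeter = 11 + 13 + 15 + 15 + 10 + 15 + 25 = 104.

104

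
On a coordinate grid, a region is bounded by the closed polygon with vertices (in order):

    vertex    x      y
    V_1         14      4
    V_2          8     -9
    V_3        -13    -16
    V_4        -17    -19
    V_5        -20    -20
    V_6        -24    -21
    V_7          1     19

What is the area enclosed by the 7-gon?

612.5

Apply the shoelace formula: 2A = Σ (x_i·y_{i+1} − x_{i+1}·y_i), indices taken mod 7.
V_1→V_2: (14)(-9) − (8)(4) = -158
V_2→V_3: (8)(-16) − (-13)(-9) = -245
V_3→V_4: (-13)(-19) − (-17)(-16) = -25
V_4→V_5: (-17)(-20) − (-20)(-19) = -40
V_5→V_6: (-20)(-21) − (-24)(-20) = -60
V_6→V_7: (-24)(19) − (1)(-21) = -435
V_7→V_1: (1)(4) − (14)(19) = -262
Σ = -1225
Area = |Σ|/2 = 612.5.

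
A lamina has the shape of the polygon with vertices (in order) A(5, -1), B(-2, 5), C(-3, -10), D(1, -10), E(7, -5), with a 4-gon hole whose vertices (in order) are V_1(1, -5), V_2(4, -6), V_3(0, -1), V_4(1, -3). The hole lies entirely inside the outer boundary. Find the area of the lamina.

86

Outer boundary:
Apply the shoelace (surveyor's) formula: 2A = Σ (x_i·y_{i+1} − x_{i+1}·y_i), indices taken mod 5.
Σ = (23) + (35) + (40) + (65) + (18) = 181
Area = |Σ|/2 = 90.5.
Hole:
Σ = (14) + (-4) + (1) + (-2) = 9
Area = |Σ|/2 = 4.5.
Net area = 90.5 − 4.5 = 86.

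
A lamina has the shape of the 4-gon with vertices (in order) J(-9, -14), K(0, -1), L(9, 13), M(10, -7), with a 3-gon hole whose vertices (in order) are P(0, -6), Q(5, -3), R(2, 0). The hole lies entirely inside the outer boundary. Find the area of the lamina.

177

Outer boundary:
Apply the surveyor's formula: 2A = Σ (x_i·y_{i+1} − x_{i+1}·y_i), indices taken mod 4.
J→K: (-9)(-1) − (0)(-14) = 9
K→L: (0)(13) − (9)(-1) = 9
L→M: (9)(-7) − (10)(13) = -193
M→J: (10)(-14) − (-9)(-7) = -203
Σ = -378
Area = |Σ|/2 = 189.
Hole:
Apply the surveyor's formula: 2A = Σ (x_i·y_{i+1} − x_{i+1}·y_i), indices taken mod 3.
P→Q: (0)(-3) − (5)(-6) = 30
Q→R: (5)(0) − (2)(-3) = 6
R→P: (2)(-6) − (0)(0) = -12
Σ = 24
Area = |Σ|/2 = 12.
Net area = 189 − 12 = 177.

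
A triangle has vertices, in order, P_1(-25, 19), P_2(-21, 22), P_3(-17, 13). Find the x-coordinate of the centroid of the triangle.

Apply the surveyor's formula. First the cross-terms c_i = x_i·y_{i+1} − x_{i+1}·y_i:
  -151, 101, 2  ⇒  2A = -48, A = -24.
Then Σ (x_i + x_{i+1})·c_i = 3024, so x̄ = 3024 / (6·(-24)) = -21.

-21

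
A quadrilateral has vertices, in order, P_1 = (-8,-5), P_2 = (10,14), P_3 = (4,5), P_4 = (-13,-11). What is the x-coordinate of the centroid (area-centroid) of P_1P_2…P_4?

-43/105

Apply Gauss's area formula. First the cross-terms c_i = x_i·y_{i+1} − x_{i+1}·y_i:
  -62, -6, 21, -23  ⇒  2A = -70, A = -35.
Then Σ (x_i + x_{i+1})·c_i = 86, so x̄ = 86 / (6·(-35)) = -43/105.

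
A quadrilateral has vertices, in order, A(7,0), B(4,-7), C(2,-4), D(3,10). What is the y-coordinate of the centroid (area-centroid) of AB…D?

143/267

Apply the shoelace formula. First the cross-terms c_i = x_i·y_{i+1} − x_{i+1}·y_i:
  -49, -2, 32, -70  ⇒  2A = -89, A = -44.5.
Then Σ (y_i + y_{i+1})·c_i = -143, so ȳ = -143 / (6·(-44.5)) = 143/267.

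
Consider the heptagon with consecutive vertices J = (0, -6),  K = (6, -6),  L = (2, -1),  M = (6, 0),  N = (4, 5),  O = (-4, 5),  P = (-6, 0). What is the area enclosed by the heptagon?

Apply Gauss's area formula: 2A = Σ (x_i·y_{i+1} − x_{i+1}·y_i), indices taken mod 7.
Σ = (36) + (6) + (6) + (30) + (40) + (30) + (36) = 184
Area = |Σ|/2 = 92.

92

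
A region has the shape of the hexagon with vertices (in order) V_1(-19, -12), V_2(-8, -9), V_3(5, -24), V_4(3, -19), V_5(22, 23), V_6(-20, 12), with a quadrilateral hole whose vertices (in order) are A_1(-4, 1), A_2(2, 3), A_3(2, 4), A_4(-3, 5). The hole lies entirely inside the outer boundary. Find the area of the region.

Outer boundary:
V_1→V_2: (-19)(-9) − (-8)(-12) = 75
V_2→V_3: (-8)(-24) − (5)(-9) = 237
V_3→V_4: (5)(-19) − (3)(-24) = -23
V_4→V_5: (3)(23) − (22)(-19) = 487
V_5→V_6: (22)(12) − (-20)(23) = 724
V_6→V_1: (-20)(-12) − (-19)(12) = 468
Σ = 1968
Area = |Σ|/2 = 984.
Hole:
Σ = (-14) + (2) + (22) + (17) = 27
Area = |Σ|/2 = 13.5.
Net area = 984 − 13.5 = 970.5.

970.5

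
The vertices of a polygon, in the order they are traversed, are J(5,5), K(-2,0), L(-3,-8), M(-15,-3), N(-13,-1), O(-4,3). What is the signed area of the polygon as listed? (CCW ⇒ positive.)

-93.5

J→K: (5)(0) − (-2)(5) = 10
K→L: (-2)(-8) − (-3)(0) = 16
L→M: (-3)(-3) − (-15)(-8) = -111
M→N: (-15)(-1) − (-13)(-3) = -24
N→O: (-13)(3) − (-4)(-1) = -43
O→J: (-4)(5) − (5)(3) = -35
Σ = -187
Signed area = Σ/2 = -93.5 (negative ⇒ clockwise traversal).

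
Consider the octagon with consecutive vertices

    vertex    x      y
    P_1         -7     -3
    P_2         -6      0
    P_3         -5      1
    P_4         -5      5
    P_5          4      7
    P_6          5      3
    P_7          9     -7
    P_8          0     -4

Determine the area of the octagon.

Apply the shoelace (surveyor's) formula: 2A = Σ (x_i·y_{i+1} − x_{i+1}·y_i), indices taken mod 8.
P_1→P_2: (-7)(0) − (-6)(-3) = -18
P_2→P_3: (-6)(1) − (-5)(0) = -6
P_3→P_4: (-5)(5) − (-5)(1) = -20
P_4→P_5: (-5)(7) − (4)(5) = -55
P_5→P_6: (4)(3) − (5)(7) = -23
P_6→P_7: (5)(-7) − (9)(3) = -62
P_7→P_8: (9)(-4) − (0)(-7) = -36
P_8→P_1: (0)(-3) − (-7)(-4) = -28
Σ = -248
Area = |Σ|/2 = 124.

124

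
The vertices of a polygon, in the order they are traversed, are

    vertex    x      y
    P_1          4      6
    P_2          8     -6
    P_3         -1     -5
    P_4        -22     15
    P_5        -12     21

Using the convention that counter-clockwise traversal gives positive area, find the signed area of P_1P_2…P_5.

Σ = (-72) + (-46) + (-125) + (-282) + (-156) = -681
Signed area = Σ/2 = -340.5 (negative ⇒ clockwise traversal).

-340.5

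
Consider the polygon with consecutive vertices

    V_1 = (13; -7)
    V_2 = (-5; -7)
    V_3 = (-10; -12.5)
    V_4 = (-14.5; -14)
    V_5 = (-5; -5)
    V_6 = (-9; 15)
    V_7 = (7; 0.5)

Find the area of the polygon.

Apply the shoelace (surveyor's) formula: 2A = Σ (x_i·y_{i+1} − x_{i+1}·y_i), indices taken mod 7.
Σ = (-126) + (-7.5) + (-41.25) + (2.5) + (-120) + (-109.5) + (-55.5) = -457.25
Area = |Σ|/2 = 228.625.

228.625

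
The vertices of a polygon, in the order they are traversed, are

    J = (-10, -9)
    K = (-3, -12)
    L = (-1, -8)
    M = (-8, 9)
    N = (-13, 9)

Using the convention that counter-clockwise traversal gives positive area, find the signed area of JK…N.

Σ = (93) + (12) + (-73) + (45) + (207) = 284
Signed area = Σ/2 = 142 (positive ⇒ counter-clockwise traversal).

142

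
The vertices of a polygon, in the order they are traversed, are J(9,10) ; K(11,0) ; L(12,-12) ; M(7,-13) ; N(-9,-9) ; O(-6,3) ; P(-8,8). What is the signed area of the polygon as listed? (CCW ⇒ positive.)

Apply the shoelace (surveyor's) formula: 2A = Σ (x_i·y_{i+1} − x_{i+1}·y_i), indices taken mod 7.
Σ = (-110) + (-132) + (-72) + (-180) + (-81) + (-24) + (-152) = -751
Signed area = Σ/2 = -375.5 (negative ⇒ clockwise traversal).

-375.5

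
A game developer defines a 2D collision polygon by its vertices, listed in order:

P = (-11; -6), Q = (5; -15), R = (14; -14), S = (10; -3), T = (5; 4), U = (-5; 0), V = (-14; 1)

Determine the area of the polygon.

Apply the shoelace formula: 2A = Σ (x_i·y_{i+1} − x_{i+1}·y_i), indices taken mod 7.
Σ = (195) + (140) + (98) + (55) + (20) + (-5) + (95) = 598
Area = |Σ|/2 = 299.

299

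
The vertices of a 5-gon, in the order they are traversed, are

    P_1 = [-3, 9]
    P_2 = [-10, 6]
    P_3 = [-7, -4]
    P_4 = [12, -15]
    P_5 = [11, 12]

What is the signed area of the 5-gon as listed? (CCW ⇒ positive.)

Apply the shoelace formula: 2A = Σ (x_i·y_{i+1} − x_{i+1}·y_i), indices taken mod 5.
Σ = (72) + (82) + (153) + (309) + (135) = 751
Signed area = Σ/2 = 375.5 (positive ⇒ counter-clockwise traversal).

375.5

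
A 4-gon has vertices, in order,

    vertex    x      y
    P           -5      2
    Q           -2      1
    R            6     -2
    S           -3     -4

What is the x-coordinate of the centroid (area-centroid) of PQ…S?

-39/59

Apply Gauss's area formula. First the cross-terms c_i = x_i·y_{i+1} − x_{i+1}·y_i:
  -1, -2, -30, -26  ⇒  2A = -59, A = -29.5.
Then Σ (x_i + x_{i+1})·c_i = 117, so x̄ = 117 / (6·(-29.5)) = -39/59.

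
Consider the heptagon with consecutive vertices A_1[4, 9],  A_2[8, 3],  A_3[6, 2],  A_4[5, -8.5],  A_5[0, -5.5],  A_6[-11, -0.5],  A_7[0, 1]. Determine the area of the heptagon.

113

Cross-terms: -60, -2, -61, -27.5, -60.5, -11, -4  ⇒  Σ = -226
Area = |Σ|/2 = 113.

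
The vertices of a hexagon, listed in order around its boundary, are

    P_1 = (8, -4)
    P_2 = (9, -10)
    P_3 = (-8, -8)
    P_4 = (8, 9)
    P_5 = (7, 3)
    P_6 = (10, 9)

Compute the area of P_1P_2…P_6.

161

Apply the surveyor's formula: 2A = Σ (x_i·y_{i+1} − x_{i+1}·y_i), indices taken mod 6.
Σ = (-44) + (-152) + (-8) + (-39) + (33) + (-112) = -322
Area = |Σ|/2 = 161.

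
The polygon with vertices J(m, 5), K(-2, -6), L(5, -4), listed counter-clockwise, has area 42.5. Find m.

Write out the shoelace sum; only the two edges meeting at J involve m:
2·Area = [(5·5 − m·(-4)) + (m·(-6) − (-2)·5)] + 38
       = -2·m + 73 = 85
⇒ m = -6.

-6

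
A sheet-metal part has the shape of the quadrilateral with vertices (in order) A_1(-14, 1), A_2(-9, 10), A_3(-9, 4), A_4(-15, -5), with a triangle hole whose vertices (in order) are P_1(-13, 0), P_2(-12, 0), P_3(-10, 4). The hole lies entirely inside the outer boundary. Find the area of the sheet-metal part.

26.5

Outer boundary:
Apply Gauss's area formula: 2A = Σ (x_i·y_{i+1} − x_{i+1}·y_i), indices taken mod 4.
Σ = (-131) + (54) + (105) + (-85) = -57
Area = |Σ|/2 = 28.5.
Hole:
Apply the surveyor's formula: 2A = Σ (x_i·y_{i+1} − x_{i+1}·y_i), indices taken mod 3.
Σ = (0) + (-48) + (52) = 4
Area = |Σ|/2 = 2.
Net area = 28.5 − 2 = 26.5.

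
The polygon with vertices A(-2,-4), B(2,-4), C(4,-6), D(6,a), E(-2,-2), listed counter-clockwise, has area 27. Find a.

The doubled signed area Σ (x_i y_{i+1} − x_{i+1} y_i) is linear in a.
With a=0 it equals 48; the coefficient of a is 6 (from the two edges through D).
So 6·a + 48 = 2·27 = 54 ⇒ a = 1.

1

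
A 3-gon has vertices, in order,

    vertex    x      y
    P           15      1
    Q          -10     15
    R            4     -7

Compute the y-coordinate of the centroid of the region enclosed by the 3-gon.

Apply the shoelace formula. First the cross-terms c_i = x_i·y_{i+1} − x_{i+1}·y_i:
  235, 10, 109  ⇒  2A = 354, A = 177.
Then Σ (y_i + y_{i+1})·c_i = 3186, so ȳ = 3186 / (6·177) = 3.

3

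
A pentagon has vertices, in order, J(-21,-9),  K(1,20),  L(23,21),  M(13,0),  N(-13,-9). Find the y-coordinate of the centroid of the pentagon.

Apply the surveyor's formula. First the cross-terms c_i = x_i·y_{i+1} − x_{i+1}·y_i:
  -411, -439, -273, -117, -72  ⇒  2A = -1312, A = -656.
Then Σ (y_i + y_{i+1})·c_i = -25904, so ȳ = -25904 / (6·(-656)) = 1619/246.

1619/246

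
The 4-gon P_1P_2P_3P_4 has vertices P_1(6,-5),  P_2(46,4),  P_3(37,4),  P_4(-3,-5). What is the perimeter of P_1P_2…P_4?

100

|P_1P_2| = √((40)² + (9)²) = √1681 = 41
|P_2P_3| = √((-9)² + (0)²) = √81 = 9
|P_3P_4| = √((-40)² + (-9)²) = √1681 = 41
|P_4P_1| = √((9)² + (0)²) = √81 = 9
Perimeter = 41 + 9 + 41 + 9 = 100.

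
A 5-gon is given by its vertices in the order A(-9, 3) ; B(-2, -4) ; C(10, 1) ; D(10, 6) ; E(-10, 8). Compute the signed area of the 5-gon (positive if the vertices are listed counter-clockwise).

156

Apply the surveyor's formula: 2A = Σ (x_i·y_{i+1} − x_{i+1}·y_i), indices taken mod 5.
A→B: (-9)(-4) − (-2)(3) = 42
B→C: (-2)(1) − (10)(-4) = 38
C→D: (10)(6) − (10)(1) = 50
D→E: (10)(8) − (-10)(6) = 140
E→A: (-10)(3) − (-9)(8) = 42
Σ = 312
Signed area = Σ/2 = 156 (positive ⇒ counter-clockwise traversal).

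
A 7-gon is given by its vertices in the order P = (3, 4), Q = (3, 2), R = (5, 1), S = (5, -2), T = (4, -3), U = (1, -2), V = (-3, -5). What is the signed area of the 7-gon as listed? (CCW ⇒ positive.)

Apply the shoelace formula: 2A = Σ (x_i·y_{i+1} − x_{i+1}·y_i), indices taken mod 7.
Σ = (-6) + (-7) + (-15) + (-7) + (-5) + (-11) + (3) = -48
Signed area = Σ/2 = -24 (negative ⇒ clockwise traversal).

-24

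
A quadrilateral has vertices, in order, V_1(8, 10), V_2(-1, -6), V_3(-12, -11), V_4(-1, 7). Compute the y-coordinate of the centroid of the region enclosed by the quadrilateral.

-11/60

Apply the shoelace (surveyor's) formula. First the cross-terms c_i = x_i·y_{i+1} − x_{i+1}·y_i:
  -38, -61, -95, -66  ⇒  2A = -260, A = -130.
Then Σ (y_i + y_{i+1})·c_i = 143, so ȳ = 143 / (6·(-130)) = -11/60.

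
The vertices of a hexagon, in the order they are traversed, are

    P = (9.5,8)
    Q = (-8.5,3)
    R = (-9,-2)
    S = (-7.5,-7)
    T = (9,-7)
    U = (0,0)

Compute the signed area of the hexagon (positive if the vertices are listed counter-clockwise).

152

Apply the surveyor's formula: 2A = Σ (x_i·y_{i+1} − x_{i+1}·y_i), indices taken mod 6.
P→Q: (9.5)(3) − (-8.5)(8) = 96.5
Q→R: (-8.5)(-2) − (-9)(3) = 44
R→S: (-9)(-7) − (-7.5)(-2) = 48
S→T: (-7.5)(-7) − (9)(-7) = 115.5
T→U: (9)(0) − (0)(-7) = 0
U→P: (0)(8) − (9.5)(0) = 0
Σ = 304
Signed area = Σ/2 = 152 (positive ⇒ counter-clockwise traversal).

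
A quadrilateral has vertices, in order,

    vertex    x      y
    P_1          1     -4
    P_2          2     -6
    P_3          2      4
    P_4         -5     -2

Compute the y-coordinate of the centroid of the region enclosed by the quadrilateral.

Apply Gauss's area formula. First the cross-terms c_i = x_i·y_{i+1} − x_{i+1}·y_i:
  2, 20, 16, 22  ⇒  2A = 60, A = 30.
Then Σ (y_i + y_{i+1})·c_i = -160, so ȳ = -160 / (6·30) = -8/9.

-8/9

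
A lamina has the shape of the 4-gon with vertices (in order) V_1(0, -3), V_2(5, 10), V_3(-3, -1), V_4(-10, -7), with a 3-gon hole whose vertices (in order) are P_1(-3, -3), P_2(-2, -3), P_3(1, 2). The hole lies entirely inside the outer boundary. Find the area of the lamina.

Outer boundary:
Σ = (15) + (25) + (11) + (30) = 81
Area = |Σ|/2 = 40.5.
Hole:
Apply the surveyor's formula: 2A = Σ (x_i·y_{i+1} − x_{i+1}·y_i), indices taken mod 3.
Cross-terms: 3, -1, 3  ⇒  Σ = 5
Area = |Σ|/2 = 2.5.
Net area = 40.5 − 2.5 = 38.

38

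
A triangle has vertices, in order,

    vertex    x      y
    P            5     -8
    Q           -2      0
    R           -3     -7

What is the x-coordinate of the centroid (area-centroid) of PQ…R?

0

Apply Gauss's area formula. First the cross-terms c_i = x_i·y_{i+1} − x_{i+1}·y_i:
  -16, 14, 59  ⇒  2A = 57, A = 28.5.
Then Σ (x_i + x_{i+1})·c_i = 0, so x̄ = 0 / (6·28.5) = 0.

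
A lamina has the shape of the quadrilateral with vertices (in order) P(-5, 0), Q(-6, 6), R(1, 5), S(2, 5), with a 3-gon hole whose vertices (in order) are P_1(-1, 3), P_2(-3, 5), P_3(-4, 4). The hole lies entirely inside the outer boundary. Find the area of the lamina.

Outer boundary:
Cross-terms: -30, -36, -5, 25  ⇒  Σ = -46
Area = |Σ|/2 = 23.
Hole:
Σ = (4) + (8) + (-8) = 4
Area = |Σ|/2 = 2.
Net area = 23 − 2 = 21.

21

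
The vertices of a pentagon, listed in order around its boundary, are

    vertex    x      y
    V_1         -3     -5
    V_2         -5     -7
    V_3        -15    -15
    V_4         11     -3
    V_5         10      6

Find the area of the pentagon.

Cross-terms: -4, -30, 210, 96, -32  ⇒  Σ = 240
Area = |Σ|/2 = 120.

120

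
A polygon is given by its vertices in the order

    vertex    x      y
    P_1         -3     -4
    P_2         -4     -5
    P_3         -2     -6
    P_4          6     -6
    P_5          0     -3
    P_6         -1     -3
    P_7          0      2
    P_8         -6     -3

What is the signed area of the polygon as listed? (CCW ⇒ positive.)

32.5

Cross-terms: -1, 14, 48, -18, -3, -2, 12, 15  ⇒  Σ = 65
Signed area = Σ/2 = 32.5 (positive ⇒ counter-clockwise traversal).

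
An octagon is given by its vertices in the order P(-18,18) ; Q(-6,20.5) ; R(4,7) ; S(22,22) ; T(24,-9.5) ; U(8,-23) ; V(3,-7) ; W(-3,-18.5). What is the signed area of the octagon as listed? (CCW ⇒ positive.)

Apply the shoelace formula: 2A = Σ (x_i·y_{i+1} − x_{i+1}·y_i), indices taken mod 8.
Σ = (-261) + (-124) + (-66) + (-737) + (-476) + (13) + (-76.5) + (-387) = -2114.5
Signed area = Σ/2 = -1057.25 (negative ⇒ clockwise traversal).

-1057.25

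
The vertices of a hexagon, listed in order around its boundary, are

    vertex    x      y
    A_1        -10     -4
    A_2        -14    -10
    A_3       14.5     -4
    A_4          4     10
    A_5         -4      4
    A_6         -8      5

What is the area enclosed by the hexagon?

Σ = (44) + (201) + (161) + (56) + (12) + (82) = 556
Area = |Σ|/2 = 278.

278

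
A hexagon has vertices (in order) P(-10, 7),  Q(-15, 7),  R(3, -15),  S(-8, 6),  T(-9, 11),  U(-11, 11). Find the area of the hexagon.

P→Q: (-10)(7) − (-15)(7) = 35
Q→R: (-15)(-15) − (3)(7) = 204
R→S: (3)(6) − (-8)(-15) = -102
S→T: (-8)(11) − (-9)(6) = -34
T→U: (-9)(11) − (-11)(11) = 22
U→P: (-11)(7) − (-10)(11) = 33
Σ = 158
Area = |Σ|/2 = 79.

79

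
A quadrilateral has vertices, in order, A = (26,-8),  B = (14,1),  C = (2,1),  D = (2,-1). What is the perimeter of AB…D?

|AB| = √((-12)² + (9)²) = √225 = 15
|BC| = √((-12)² + (0)²) = √144 = 12
|CD| = √((0)² + (-2)²) = √4 = 2
|DA| = √((24)² + (-7)²) = √625 = 25
Perimeter = 15 + 12 + 2 + 25 = 54.

54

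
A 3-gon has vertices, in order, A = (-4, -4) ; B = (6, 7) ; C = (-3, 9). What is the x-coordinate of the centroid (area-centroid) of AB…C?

-1/3

Apply the shoelace (surveyor's) formula. First the cross-terms c_i = x_i·y_{i+1} − x_{i+1}·y_i:
  -4, 75, 48  ⇒  2A = 119, A = 59.5.
Then Σ (x_i + x_{i+1})·c_i = -119, so x̄ = -119 / (6·59.5) = -1/3.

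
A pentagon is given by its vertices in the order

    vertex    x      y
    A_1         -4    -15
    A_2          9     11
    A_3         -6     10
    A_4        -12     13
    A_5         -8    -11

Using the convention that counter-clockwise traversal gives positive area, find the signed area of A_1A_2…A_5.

Cross-terms: 91, 156, 42, 236, 76  ⇒  Σ = 601
Signed area = Σ/2 = 300.5 (positive ⇒ counter-clockwise traversal).

300.5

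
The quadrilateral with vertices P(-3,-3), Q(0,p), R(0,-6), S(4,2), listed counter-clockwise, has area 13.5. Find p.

Write out the shoelace sum; only the two edges meeting at Q involve p:
2·Area = [((-3)·p − 0·(-3)) + (0·(-6) − 0·p)] + 18
       = -3·p + 18 = 27
⇒ p = -3.

-3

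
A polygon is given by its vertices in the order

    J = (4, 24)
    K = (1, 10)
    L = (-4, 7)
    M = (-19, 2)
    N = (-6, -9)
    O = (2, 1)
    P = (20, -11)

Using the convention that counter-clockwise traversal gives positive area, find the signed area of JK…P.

Apply Gauss's area formula: 2A = Σ (x_i·y_{i+1} − x_{i+1}·y_i), indices taken mod 7.
Σ = (16) + (47) + (125) + (183) + (12) + (-42) + (524) = 865
Signed area = Σ/2 = 432.5 (positive ⇒ counter-clockwise traversal).

432.5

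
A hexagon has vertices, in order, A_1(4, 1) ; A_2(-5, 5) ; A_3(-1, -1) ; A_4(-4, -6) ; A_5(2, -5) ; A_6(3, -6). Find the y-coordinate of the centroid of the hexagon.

-344/297

Apply the shoelace formula. First the cross-terms c_i = x_i·y_{i+1} − x_{i+1}·y_i:
  25, 10, 2, 32, 3, 27  ⇒  2A = 99, A = 49.5.
Then Σ (y_i + y_{i+1})·c_i = -344, so ȳ = -344 / (6·49.5) = -344/297.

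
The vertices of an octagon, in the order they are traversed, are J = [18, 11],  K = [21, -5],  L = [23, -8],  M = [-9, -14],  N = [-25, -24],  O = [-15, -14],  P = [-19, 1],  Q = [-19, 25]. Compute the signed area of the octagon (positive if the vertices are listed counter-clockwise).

Apply Gauss's area formula: 2A = Σ (x_i·y_{i+1} − x_{i+1}·y_i), indices taken mod 8.
J→K: (18)(-5) − (21)(11) = -321
K→L: (21)(-8) − (23)(-5) = -53
L→M: (23)(-14) − (-9)(-8) = -394
M→N: (-9)(-24) − (-25)(-14) = -134
N→O: (-25)(-14) − (-15)(-24) = -10
O→P: (-15)(1) − (-19)(-14) = -281
P→Q: (-19)(25) − (-19)(1) = -456
Q→J: (-19)(11) − (18)(25) = -659
Σ = -2308
Signed area = Σ/2 = -1154 (negative ⇒ clockwise traversal).

-1154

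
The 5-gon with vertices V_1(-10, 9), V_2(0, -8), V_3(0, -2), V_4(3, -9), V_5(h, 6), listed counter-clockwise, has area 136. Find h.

The doubled signed area Σ (x_i y_{i+1} − x_{i+1} y_i) is linear in h.
With h=0 it equals 164; the coefficient of h is 18 (from the two edges through V_5).
So 18·h + 164 = 2·136 = 272 ⇒ h = 6.

6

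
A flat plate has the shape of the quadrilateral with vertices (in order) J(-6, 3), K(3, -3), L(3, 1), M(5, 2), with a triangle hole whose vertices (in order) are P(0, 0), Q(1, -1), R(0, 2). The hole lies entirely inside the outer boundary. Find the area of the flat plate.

23.5

Outer boundary:
Apply the shoelace formula: 2A = Σ (x_i·y_{i+1} − x_{i+1}·y_i), indices taken mod 4.
Σ = (9) + (12) + (1) + (27) = 49
Area = |Σ|/2 = 24.5.
Hole:
Apply the surveyor's formula: 2A = Σ (x_i·y_{i+1} − x_{i+1}·y_i), indices taken mod 3.
Σ = (0) + (2) + (0) = 2
Area = |Σ|/2 = 1.
Net area = 24.5 − 1 = 23.5.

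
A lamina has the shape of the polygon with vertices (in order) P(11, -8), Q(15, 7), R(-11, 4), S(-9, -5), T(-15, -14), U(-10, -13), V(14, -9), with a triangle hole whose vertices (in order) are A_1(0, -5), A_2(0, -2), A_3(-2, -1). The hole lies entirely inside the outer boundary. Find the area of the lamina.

Outer boundary:
Apply the shoelace (surveyor's) formula: 2A = Σ (x_i·y_{i+1} − x_{i+1}·y_i), indices taken mod 7.
Cross-terms: 197, 137, 91, 51, 55, 272, -13  ⇒  Σ = 790
Area = |Σ|/2 = 395.
Hole:
Apply Gauss's area formula: 2A = Σ (x_i·y_{i+1} − x_{i+1}·y_i), indices taken mod 3.
A_1→A_2: (0)(-2) − (0)(-5) = 0
A_2→A_3: (0)(-1) − (-2)(-2) = -4
A_3→A_1: (-2)(-5) − (0)(-1) = 10
Σ = 6
Area = |Σ|/2 = 3.
Net area = 395 − 3 = 392.

392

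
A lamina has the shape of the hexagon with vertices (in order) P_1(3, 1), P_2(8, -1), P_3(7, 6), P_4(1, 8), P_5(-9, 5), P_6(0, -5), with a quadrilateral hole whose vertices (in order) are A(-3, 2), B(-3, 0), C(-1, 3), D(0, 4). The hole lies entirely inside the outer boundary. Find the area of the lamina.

113

Outer boundary:
Σ = (-11) + (55) + (50) + (77) + (45) + (15) = 231
Area = |Σ|/2 = 115.5.
Hole:
Σ = (6) + (-9) + (-4) + (12) = 5
Area = |Σ|/2 = 2.5.
Net area = 115.5 − 2.5 = 113.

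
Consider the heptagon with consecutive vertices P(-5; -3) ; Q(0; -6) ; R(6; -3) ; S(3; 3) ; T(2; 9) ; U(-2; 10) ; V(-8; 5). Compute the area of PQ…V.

Apply the shoelace (surveyor's) formula: 2A = Σ (x_i·y_{i+1} − x_{i+1}·y_i), indices taken mod 7.
Cross-terms: 30, 36, 27, 21, 38, 70, 49  ⇒  Σ = 271
Area = |Σ|/2 = 135.5.

135.5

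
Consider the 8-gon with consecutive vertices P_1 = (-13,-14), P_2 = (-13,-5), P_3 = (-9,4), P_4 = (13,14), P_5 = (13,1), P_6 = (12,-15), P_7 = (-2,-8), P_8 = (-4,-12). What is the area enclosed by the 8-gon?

501

Apply the shoelace formula: 2A = Σ (x_i·y_{i+1} − x_{i+1}·y_i), indices taken mod 8.
Σ = (-117) + (-97) + (-178) + (-169) + (-207) + (-126) + (-8) + (-100) = -1002
Area = |Σ|/2 = 501.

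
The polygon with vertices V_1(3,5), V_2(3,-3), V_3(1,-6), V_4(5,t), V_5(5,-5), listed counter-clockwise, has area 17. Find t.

-7

The doubled signed area Σ (x_i y_{i+1} − x_{i+1} y_i) is linear in t.
With t=0 it equals 6; the coefficient of t is -4 (from the two edges through V_4).
So -4·t + 6 = 2·17 = 34 ⇒ t = -7.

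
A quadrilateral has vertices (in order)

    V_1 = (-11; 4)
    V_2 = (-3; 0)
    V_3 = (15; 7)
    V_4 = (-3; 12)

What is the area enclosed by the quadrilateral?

156

Apply the shoelace formula: 2A = Σ (x_i·y_{i+1} − x_{i+1}·y_i), indices taken mod 4.
Σ = (12) + (-21) + (201) + (120) = 312
Area = |Σ|/2 = 156.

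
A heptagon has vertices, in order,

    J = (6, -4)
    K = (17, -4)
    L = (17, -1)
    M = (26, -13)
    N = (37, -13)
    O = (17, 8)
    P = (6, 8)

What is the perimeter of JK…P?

|JK| = √((11)² + (0)²) = √121 = 11
|KL| = √((0)² + (3)²) = √9 = 3
|LM| = √((9)² + (-12)²) = √225 = 15
|MN| = √((11)² + (0)²) = √121 = 11
|NO| = √((-20)² + (21)²) = √841 = 29
|OP| = √((-11)² + (0)²) = √121 = 11
|PJ| = √((0)² + (-12)²) = √144 = 12
Perimeter = 11 + 3 + 15 + 11 + 29 + 11 + 12 = 92.

92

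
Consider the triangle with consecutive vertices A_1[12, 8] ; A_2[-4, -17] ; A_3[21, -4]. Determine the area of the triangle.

208.5

A_1→A_2: (12)(-17) − (-4)(8) = -172
A_2→A_3: (-4)(-4) − (21)(-17) = 373
A_3→A_1: (21)(8) − (12)(-4) = 216
Σ = 417
Area = |Σ|/2 = 208.5.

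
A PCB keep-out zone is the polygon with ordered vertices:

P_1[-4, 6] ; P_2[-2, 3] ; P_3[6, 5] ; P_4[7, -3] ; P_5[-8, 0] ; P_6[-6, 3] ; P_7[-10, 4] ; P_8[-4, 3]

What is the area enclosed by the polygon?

Apply the shoelace formula: 2A = Σ (x_i·y_{i+1} − x_{i+1}·y_i), indices taken mod 8.
Cross-terms: 0, -28, -53, -24, -24, 6, -14, -12  ⇒  Σ = -149
Area = |Σ|/2 = 74.5.

74.5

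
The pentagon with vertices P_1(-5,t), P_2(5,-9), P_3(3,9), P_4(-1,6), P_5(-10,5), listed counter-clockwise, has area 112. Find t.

0

Write out the shoelace sum; only the two edges meeting at P_1 involve t:
2·Area = [((-10)·t − (-5)·5) + ((-5)·(-9) − 5·t)] + 154
       = -15·t + 224 = 224
⇒ t = 0.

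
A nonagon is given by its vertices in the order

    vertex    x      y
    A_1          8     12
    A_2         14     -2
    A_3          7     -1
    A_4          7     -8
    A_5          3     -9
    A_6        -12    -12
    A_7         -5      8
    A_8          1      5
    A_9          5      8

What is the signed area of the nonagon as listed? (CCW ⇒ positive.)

-313

A_1→A_2: (8)(-2) − (14)(12) = -184
A_2→A_3: (14)(-1) − (7)(-2) = 0
A_3→A_4: (7)(-8) − (7)(-1) = -49
A_4→A_5: (7)(-9) − (3)(-8) = -39
A_5→A_6: (3)(-12) − (-12)(-9) = -144
A_6→A_7: (-12)(8) − (-5)(-12) = -156
A_7→A_8: (-5)(5) − (1)(8) = -33
A_8→A_9: (1)(8) − (5)(5) = -17
A_9→A_1: (5)(12) − (8)(8) = -4
Σ = -626
Signed area = Σ/2 = -313 (negative ⇒ clockwise traversal).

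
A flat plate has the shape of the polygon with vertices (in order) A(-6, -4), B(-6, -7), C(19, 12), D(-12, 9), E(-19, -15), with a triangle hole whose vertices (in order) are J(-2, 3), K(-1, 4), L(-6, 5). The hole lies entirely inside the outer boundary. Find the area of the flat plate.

Outer boundary:
Apply Gauss's area formula: 2A = Σ (x_i·y_{i+1} − x_{i+1}·y_i), indices taken mod 5.
A→B: (-6)(-7) − (-6)(-4) = 18
B→C: (-6)(12) − (19)(-7) = 61
C→D: (19)(9) − (-12)(12) = 315
D→E: (-12)(-15) − (-19)(9) = 351
E→A: (-19)(-4) − (-6)(-15) = -14
Σ = 731
Area = |Σ|/2 = 365.5.
Hole:
J→K: (-2)(4) − (-1)(3) = -5
K→L: (-1)(5) − (-6)(4) = 19
L→J: (-6)(3) − (-2)(5) = -8
Σ = 6
Area = |Σ|/2 = 3.
Net area = 365.5 − 3 = 362.5.

362.5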